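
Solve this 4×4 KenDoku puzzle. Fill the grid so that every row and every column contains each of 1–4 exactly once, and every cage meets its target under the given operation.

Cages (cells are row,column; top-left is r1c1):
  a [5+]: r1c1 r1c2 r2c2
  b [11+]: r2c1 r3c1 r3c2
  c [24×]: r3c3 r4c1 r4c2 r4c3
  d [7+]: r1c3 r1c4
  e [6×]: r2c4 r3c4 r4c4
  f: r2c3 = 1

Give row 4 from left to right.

1 3 4 2

Cage b needs sum 11, which forces r2c1 = 4.
Cage f is given, leaving r2c3 = 1.
Cage b has sum 11, which forces r3c1 = 3.
Cage b needs sum 11; hence r3c2 = 4.
Row 3 now contains 4; hence r3c3 = 2.
Row 3 already has 2, which forces r3c4 = 1.
Cage a has sum 5, so r1c1 = 2.
Cage a has sum 5, leaving r1c2 = 1.
1 is placed in row 2, leaving r2c2 = 2.
Row 2 already has 2, which forces r2c4 = 3.
The 4 cells of cage c must have product 24, leaving r4c1 = 1.
Cage c needs product 24, so r4c2 = 3.
The 4 cells of cage c must have product 24, so r4c3 = 4.
Column 4 now contains 3; hence r4c4 = 2.
Column 3 now contains 4, which forces r1c3 = 3.
Column 4 now contains 3, leaving r1c4 = 4.
Completed grid: 2 1 3 4 / 4 2 1 3 / 3 4 2 1 / 1 3 4 2.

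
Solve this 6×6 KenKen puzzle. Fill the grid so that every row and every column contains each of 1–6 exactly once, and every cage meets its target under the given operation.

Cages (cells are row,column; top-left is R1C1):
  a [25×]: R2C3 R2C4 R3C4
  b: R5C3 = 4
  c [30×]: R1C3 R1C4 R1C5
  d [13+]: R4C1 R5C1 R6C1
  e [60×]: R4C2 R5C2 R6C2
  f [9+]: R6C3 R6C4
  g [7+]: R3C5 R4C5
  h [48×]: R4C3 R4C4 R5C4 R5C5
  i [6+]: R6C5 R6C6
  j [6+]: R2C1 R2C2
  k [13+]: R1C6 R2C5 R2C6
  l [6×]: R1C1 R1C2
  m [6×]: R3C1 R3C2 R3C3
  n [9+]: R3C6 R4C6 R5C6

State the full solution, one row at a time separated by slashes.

The 3 cells of cage a must have product 25, so R2C3 = 5.
The 3 cells of cage a must have product 25, leaving R2C4 = 1.
The 3 cells of cage a must have product 25, so R3C4 = 5.
Cage b is given, so R5C3 = 4.
The 3 cells of cage c must have product 30, leaving R1C5 = 5.
Cage h has product 48; hence R4C4 = 4.
The only place for 4 in row 1 is R1C6.
In row 3, 4 can only go at R3C5, so R3C5 = 4.
Cage g needs two cells with sum 7, which forces R4C5 = 3.
4 is placed in column 5; hence R6C5 = 1.
The two cells of cage i must have sum 6, so R6C6 = 5.
Column 5 now contains 3; hence R2C5 = 6.
Cage k needs sum 13; hence R2C6 = 3.
6 is placed in column 5, so R5C5 = 2.
Row 3 needs a 6, and only R3C6 is open for it.
Cage n has sum 9; hence R4C6 = 2.
6 is placed in column 6, which forces R5C6 = 1.
Row 4 already has 2, which forces R4C3 = 1.
The 4 cells of cage h must have product 48, leaving R5C4 = 6.
Column 4 already has 6; hence R6C4 = 3.
Cage c needs product 30, which forces R1C3 = 3.
Column 4 already has 3; hence R1C4 = 2.
3 is placed in column 3, so R3C3 = 2.
The 3 cells of cage d must have sum 13, so R4C1 = 6.
Row 4 already has 6, which forces R4C2 = 5.
Column 2 now contains 5, leaving R5C2 = 3.
Row 6 now contains 3, which forces R6C3 = 6.
Column 1 already has 6, leaving R1C1 = 1.
Cage l needs two cells with product 6, leaving R1C2 = 6.
Cage m needs product 6, so R3C1 = 3.
Column 2 now contains 3, which forces R3C2 = 1.
Row 5 now contains 3, leaving R5C1 = 5.
The 3 cells of cage d must have sum 13, so R6C1 = 2.
Cage e has product 60, which forces R6C2 = 4.
2 is placed in column 1, which forces R2C1 = 4.
Column 2 already has 4, so R2C2 = 2.

1 6 3 2 5 4 / 4 2 5 1 6 3 / 3 1 2 5 4 6 / 6 5 1 4 3 2 / 5 3 4 6 2 1 / 2 4 6 3 1 5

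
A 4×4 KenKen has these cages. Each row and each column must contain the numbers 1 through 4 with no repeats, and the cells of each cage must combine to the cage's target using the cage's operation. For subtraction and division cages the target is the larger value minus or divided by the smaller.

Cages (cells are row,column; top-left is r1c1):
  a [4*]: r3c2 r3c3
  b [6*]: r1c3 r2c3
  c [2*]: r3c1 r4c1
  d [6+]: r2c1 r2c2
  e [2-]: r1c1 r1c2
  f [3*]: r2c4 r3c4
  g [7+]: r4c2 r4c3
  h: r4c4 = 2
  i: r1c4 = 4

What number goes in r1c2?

I is a freebie; hence r1c4 = 4.
H is a freebie; hence r4c4 = 2.
Cage c needs two cells with product 2; hence r3c1 = 2.
Row 4 already has 2, so r4c1 = 1.
Column 1 now contains 1, so r1c1 = 3.
The two cells of cage e must have difference 2; hence r1c2 = 1.
3 is placed in row 1, leaving r1c3 = 2.
Column 1 now contains 2, so r2c1 = 4.
Cage d's pair has sum 6; hence r2c2 = 2.
Column 3 already has 2, which forces r2c3 = 3.
Row 2 now contains 3, leaving r2c4 = 1.
Column 2 already has 1, which forces r3c2 = 4.
Row 3 already has 4; hence r3c3 = 1.
Column 4 already has 1, leaving r3c4 = 3.
Column 2 now contains 4; hence r4c2 = 3.
Column 3 now contains 3; hence r4c3 = 4.
Filled in: 3 1 2 4 / 4 2 3 1 / 2 4 1 3 / 1 3 4 2.

1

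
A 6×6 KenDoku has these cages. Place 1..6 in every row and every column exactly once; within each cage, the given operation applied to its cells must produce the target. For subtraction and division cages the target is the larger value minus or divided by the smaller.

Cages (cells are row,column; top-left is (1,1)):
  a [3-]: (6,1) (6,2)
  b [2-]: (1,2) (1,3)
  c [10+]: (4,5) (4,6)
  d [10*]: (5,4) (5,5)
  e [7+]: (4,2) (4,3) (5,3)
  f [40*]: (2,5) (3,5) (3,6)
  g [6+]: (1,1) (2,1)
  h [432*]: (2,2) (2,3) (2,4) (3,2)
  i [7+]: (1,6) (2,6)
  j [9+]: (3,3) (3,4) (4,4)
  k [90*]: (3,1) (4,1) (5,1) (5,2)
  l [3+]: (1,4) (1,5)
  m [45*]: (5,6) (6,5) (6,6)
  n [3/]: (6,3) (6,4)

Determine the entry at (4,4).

3

The 4 cells of cage h must have product 432, which forces (3,2) = 6.
Cage m has product 45, which forces (5,6) = 3.
Cage m needs product 45, so (6,5) = 3.
Cage m has product 45, leaving (6,6) = 5.
Row 5 needs a 4, and only (5,3) is open for it.
In row 5, 6 can only go at (5,1), so (5,1) = 6.
Row 5 needs a 1, and only (5,2) is open for it.
Column 2 already has 1, so (4,2) = 2.
Cage e has sum 7, leaving (4,3) = 1.
Cage a needs two cells with difference 3, so (6,1) = 1.
Column 2 already has 1; hence (6,2) = 4.
Column 2 already has 4, which forces (2,2) = 3.
The 4 cells of cage h must have product 432, leaving (2,3) = 6.
The 4 cells of cage h must have product 432; hence (2,4) = 4.
6 is placed in row 2; hence (2,6) = 1.
6 is placed in column 3, so (6,3) = 2.
Row 6 now contains 2, which forces (6,4) = 6.
Cage g's pair has sum 6; hence (1,1) = 4.
3 is placed in column 2, leaving (1,2) = 5.
The two cells of cage b must have difference 2, which forces (1,3) = 3.
Column 6 now contains 1, so (1,6) = 6.
Row 2 already has 4, which forces (2,1) = 2.
Row 2 already has 2, leaving (2,5) = 5.
Column 3 now contains 3; hence (3,3) = 5.
The 3 cells of cage j must have sum 9, which forces (3,4) = 1.
Column 6 already has 6, so (4,6) = 4.
5 is placed in column 5; hence (5,5) = 2.
Column 4 already has 1, which forces (1,4) = 2.
Column 5 already has 2, so (1,5) = 1.
Row 3 already has 5, leaving (3,1) = 3.
Column 5 already has 2, so (3,5) = 4.
Column 6 now contains 4, which forces (3,6) = 2.
Cage k has product 90, which forces (4,1) = 5.
Cage j needs sum 9; hence (4,4) = 3.
Row 4 already has 4, leaving (4,5) = 6.
2 is placed in row 5, which forces (5,4) = 5.
The full grid is 4 5 3 2 1 6 / 2 3 6 4 5 1 / 3 6 5 1 4 2 / 5 2 1 3 6 4 / 6 1 4 5 2 3 / 1 4 2 6 3 5.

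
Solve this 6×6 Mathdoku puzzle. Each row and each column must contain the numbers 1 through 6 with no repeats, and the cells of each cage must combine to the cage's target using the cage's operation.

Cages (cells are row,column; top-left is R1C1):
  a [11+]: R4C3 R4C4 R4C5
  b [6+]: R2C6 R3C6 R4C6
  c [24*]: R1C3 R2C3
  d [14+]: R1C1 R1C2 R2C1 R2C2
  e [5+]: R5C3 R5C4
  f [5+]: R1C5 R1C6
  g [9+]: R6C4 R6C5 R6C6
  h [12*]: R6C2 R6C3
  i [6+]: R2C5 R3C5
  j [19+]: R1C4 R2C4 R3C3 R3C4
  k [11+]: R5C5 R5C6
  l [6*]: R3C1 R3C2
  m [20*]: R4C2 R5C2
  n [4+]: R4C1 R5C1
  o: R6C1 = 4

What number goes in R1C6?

4

Cage o is a single given cell, leaving R6C1 = 4.
In column 6, 4 can only go at R1C6, so R1C6 = 4.
4 is placed in row 1, which forces R1C3 = 6.
The two cells of cage f must have sum 5, so R1C5 = 1.
Cage c needs two cells with product 24, which forces R2C3 = 4.
Column 3 now contains 4, so R3C3 = 5.
Column 3 already has 6, leaving R6C3 = 2.
Cage i's pair has sum 6; hence R2C5 = 2.
Cage i needs two cells with sum 6, which forces R3C5 = 4.
Column 5 already has 4; hence R4C5 = 6.
Column 5 now contains 6, which forces R5C5 = 5.
Row 5 already has 5, so R5C6 = 6.
Row 6 already has 2; hence R6C2 = 6.
Column 5 now contains 5, so R6C5 = 3.
The two cells of cage m must have product 20; hence R4C2 = 5.
Row 5 already has 5, leaving R5C2 = 4.
Row 5 now contains 4, leaving R5C4 = 2.
Cage d needs sum 14, so R1C2 = 2.
Cage d needs sum 14, which forces R2C1 = 6.
The 3 cells of cage a must have sum 11, so R4C3 = 1.
Column 4 already has 2; hence R4C4 = 4.
Cage e needs two cells with sum 5, so R5C3 = 3.
The two cells of cage l must have product 6, which forces R3C1 = 2.
Cage l's pair has product 6, which forces R3C2 = 3.
Cage j needs sum 19, which forces R3C4 = 6.
Row 3 now contains 3, which forces R3C6 = 1.
Row 4 already has 1, so R4C1 = 3.
Row 4 already has 3, so R4C6 = 2.
Row 5 now contains 3; hence R5C1 = 1.
Column 6 already has 1; hence R6C6 = 5.
Column 1 already has 3, so R1C1 = 5.
Row 1 now contains 5, which forces R1C4 = 3.
Column 2 already has 3, so R2C2 = 1.
Column 4 already has 3, so R2C4 = 5.
Column 6 already has 1, which forces R2C6 = 3.
Row 6 already has 5; hence R6C4 = 1.
Filled in: 5 2 6 3 1 4 / 6 1 4 5 2 3 / 2 3 5 6 4 1 / 3 5 1 4 6 2 / 1 4 3 2 5 6 / 4 6 2 1 3 5.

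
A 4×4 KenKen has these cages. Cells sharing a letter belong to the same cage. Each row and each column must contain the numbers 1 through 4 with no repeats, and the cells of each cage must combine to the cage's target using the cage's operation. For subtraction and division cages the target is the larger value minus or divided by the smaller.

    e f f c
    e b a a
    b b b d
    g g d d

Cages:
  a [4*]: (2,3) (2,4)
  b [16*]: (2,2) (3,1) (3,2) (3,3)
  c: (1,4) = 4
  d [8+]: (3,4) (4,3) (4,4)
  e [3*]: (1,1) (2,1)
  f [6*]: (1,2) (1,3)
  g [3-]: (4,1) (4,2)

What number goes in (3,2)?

4

C is a freebie, so (1,4) = 4.
Cage b has product 16, which forces (2,2) = 2.
4 is placed in column 4, which forces (2,4) = 1.
The two cells of cage e must have product 3; hence (1,1) = 1.
2 is placed in column 2, which forces (1,2) = 3.
Cage f's pair has product 6, leaving (1,3) = 2.
Row 2 already has 1; hence (2,1) = 3.
Row 2 already has 1, leaving (2,3) = 4.
4 is placed in column 3; hence (3,3) = 1.
The 3 cells of cage d must have sum 8, so (3,4) = 3.
Column 1 already has 1; hence (4,1) = 4.
Row 4 now contains 4, which forces (4,2) = 1.
Cage d needs sum 8; hence (4,3) = 3.
Cage d has sum 8, which forces (4,4) = 2.
Column 1 now contains 4, so (3,1) = 2.
Row 3 now contains 1; hence (3,2) = 4.
Completed grid: 1 3 2 4 / 3 2 4 1 / 2 4 1 3 / 4 1 3 2.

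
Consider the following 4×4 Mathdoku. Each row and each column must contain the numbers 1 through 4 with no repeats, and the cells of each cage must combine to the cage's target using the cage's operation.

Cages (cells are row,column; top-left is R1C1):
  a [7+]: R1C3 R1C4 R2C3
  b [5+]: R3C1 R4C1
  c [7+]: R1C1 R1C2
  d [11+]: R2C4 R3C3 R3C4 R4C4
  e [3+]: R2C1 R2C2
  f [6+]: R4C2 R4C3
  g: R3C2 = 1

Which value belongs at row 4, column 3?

Cage g is given, so R3C2 = 1.
Cage e needs two cells with sum 3, which forces R2C1 = 1.
1 is placed in column 2, which forces R2C2 = 2.
2 is placed in column 2, so R4C2 = 4.
Row 4 now contains 4, so R4C3 = 2.
Cage c's pair has sum 7; hence R1C1 = 4.
4 is placed in column 2; hence R1C2 = 3.
Cage a needs sum 7, which forces R1C3 = 1.
Row 1 now contains 3, which forces R1C4 = 2.
Cage b needs two cells with sum 5, so R3C1 = 2.
2 is placed in column 4, which forces R3C4 = 4.
Row 4 now contains 2; hence R4C1 = 3.
Cage d has sum 11, which forces R4C4 = 1.
Cage a has sum 7; hence R2C3 = 4.
4 is placed in column 4, so R2C4 = 3.
Row 3 already has 4, leaving R3C3 = 3.
Completed grid: 4 3 1 2 / 1 2 4 3 / 2 1 3 4 / 3 4 2 1.

2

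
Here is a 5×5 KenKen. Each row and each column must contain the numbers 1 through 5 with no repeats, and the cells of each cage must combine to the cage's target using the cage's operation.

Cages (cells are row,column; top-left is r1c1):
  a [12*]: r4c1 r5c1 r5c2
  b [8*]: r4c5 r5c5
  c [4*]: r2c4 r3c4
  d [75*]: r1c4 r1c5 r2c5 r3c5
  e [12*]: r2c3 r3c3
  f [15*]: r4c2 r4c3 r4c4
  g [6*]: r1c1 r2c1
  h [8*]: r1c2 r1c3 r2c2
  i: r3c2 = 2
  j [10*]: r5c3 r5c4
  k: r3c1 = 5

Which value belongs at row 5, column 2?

3

Cage d has product 75, so r1c4 = 5.
Cage k is a single given cell, which forces r3c1 = 5.
I is a freebie, leaving r3c2 = 2.
Column 4 now contains 5, leaving r5c4 = 2.
Row 5 now contains 2, leaving r5c5 = 4.
The 3 cells of cage h must have product 8; hence r1c3 = 2.
Cage d has product 75, leaving r2c5 = 5.
The 3 cells of cage a must have product 12, which forces r4c1 = 4.
4 is placed in column 5; hence r4c5 = 2.
Row 5 now contains 2; hence r5c3 = 5.
Row 1 now contains 2, which forces r1c1 = 3.
Row 1 now contains 3; hence r1c5 = 1.
The two cells of cage g must have product 6, so r2c1 = 2.
Column 5 now contains 1; hence r3c5 = 3.
The 3 cells of cage f must have product 15, which forces r4c2 = 5.
3 is placed in column 1; hence r5c1 = 1.
1 is placed in row 5, so r5c2 = 3.
1 is placed in row 1, which forces r1c2 = 4.
The 3 cells of cage h must have product 8, which forces r2c2 = 1.
Cage e needs two cells with product 12, so r2c3 = 3.
1 is placed in row 2; hence r2c4 = 4.
3 is placed in row 3, leaving r3c3 = 4.
Column 4 already has 4; hence r3c4 = 1.
3 is placed in column 3, leaving r4c3 = 1.
1 is placed in column 4, leaving r4c4 = 3.
The full grid is 3 4 2 5 1 / 2 1 3 4 5 / 5 2 4 1 3 / 4 5 1 3 2 / 1 3 5 2 4.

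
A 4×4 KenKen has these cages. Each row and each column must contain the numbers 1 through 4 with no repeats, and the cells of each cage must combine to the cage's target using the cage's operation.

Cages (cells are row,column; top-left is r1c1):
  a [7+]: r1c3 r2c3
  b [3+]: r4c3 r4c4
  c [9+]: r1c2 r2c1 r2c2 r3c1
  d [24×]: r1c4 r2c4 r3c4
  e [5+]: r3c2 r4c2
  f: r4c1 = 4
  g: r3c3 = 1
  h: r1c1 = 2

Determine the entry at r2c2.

4

Cage h is given, which forces r1c1 = 2.
G is a freebie; hence r3c3 = 1.
Cage f is given; hence r4c1 = 4.
Column 3 already has 1, which forces r4c3 = 2.
2 is placed in row 4, leaving r4c4 = 1.
Cage c has sum 9, which forces r2c1 = 1.
Column 1 now contains 4, which forces r3c1 = 3.
The two cells of cage e must have sum 5, so r3c2 = 2.
Row 3 already has 2, which forces r3c4 = 4.
Row 4 already has 1, which forces r4c2 = 3.
Column 2 already has 3, so r1c2 = 1.
Column 4 already has 4, leaving r1c4 = 3.
Column 2 already has 2, which forces r2c2 = 4.
Row 2 already has 4; hence r2c3 = 3.
Cage d needs product 24, so r2c4 = 2.
3 is placed in row 1, which forces r1c3 = 4.
The full grid is 2 1 4 3 / 1 4 3 2 / 3 2 1 4 / 4 3 2 1.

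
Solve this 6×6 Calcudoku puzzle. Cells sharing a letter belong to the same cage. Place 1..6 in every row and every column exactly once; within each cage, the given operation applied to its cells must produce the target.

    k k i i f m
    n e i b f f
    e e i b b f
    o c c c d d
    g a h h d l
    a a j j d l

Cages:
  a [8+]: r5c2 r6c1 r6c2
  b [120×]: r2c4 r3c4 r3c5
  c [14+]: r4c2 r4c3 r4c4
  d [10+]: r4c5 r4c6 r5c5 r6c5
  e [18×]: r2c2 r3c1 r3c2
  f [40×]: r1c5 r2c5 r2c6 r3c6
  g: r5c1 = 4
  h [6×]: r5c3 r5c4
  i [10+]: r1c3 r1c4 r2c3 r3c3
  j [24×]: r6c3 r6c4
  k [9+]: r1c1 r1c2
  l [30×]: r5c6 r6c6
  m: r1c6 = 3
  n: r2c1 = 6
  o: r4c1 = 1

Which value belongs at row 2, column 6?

Cage m is given, leaving r1c6 = 3.
N is a freebie; hence r2c1 = 6.
O is a freebie, so r4c1 = 1.
Cage g is given, leaving r5c1 = 4.
4 is placed in column 1; hence r1c1 = 5.
The two cells of cage k must have sum 9, leaving r1c2 = 4.
Column 1 now contains 1, so r3c1 = 3.
3 is placed in column 1; hence r6c1 = 2.
The only place for 6 in row 1 is r1c3.
Cage i has sum 10, so r1c4 = 1.
Row 1 now contains 1, which forces r1c5 = 2.
6 is placed in column 3; hence r6c3 = 4.
Cage j's pair has product 24, so r6c4 = 6.
6 is placed in row 6, so r6c6 = 5.
Cage f needs product 40; hence r2c5 = 5.
The 3 cells of cage b must have product 120; hence r3c5 = 6.
The 3 cells of cage c must have sum 14; hence r4c2 = 6.
Cage d needs sum 10, so r4c5 = 4.
Cage d needs sum 10, which forces r4c6 = 2.
The 3 cells of cage a must have sum 8; hence r5c2 = 5.
5 is placed in column 6, so r5c6 = 6.
Row 6 now contains 5, so r6c2 = 1.
Row 6 already has 1, which forces r6c5 = 3.
Column 2 now contains 1, which forces r2c2 = 3.
Row 2 now contains 5, so r2c4 = 4.
Row 2 now contains 4, so r2c6 = 1.
Row 3 now contains 6; hence r3c2 = 2.
Row 3 now contains 2, leaving r3c3 = 1.
Cage b has product 120, which forces r3c4 = 5.
Column 6 already has 1, which forces r3c6 = 4.
Column 4 already has 5, which forces r4c4 = 3.
3 is placed in column 4, leaving r5c4 = 2.
Column 5 already has 3, leaving r5c5 = 1.
Row 2 already has 1, so r2c3 = 2.
Row 4 already has 3, so r4c3 = 5.
Row 5 now contains 2; hence r5c3 = 3.
The full grid is 5 4 6 1 2 3 / 6 3 2 4 5 1 / 3 2 1 5 6 4 / 1 6 5 3 4 2 / 4 5 3 2 1 6 / 2 1 4 6 3 5.

1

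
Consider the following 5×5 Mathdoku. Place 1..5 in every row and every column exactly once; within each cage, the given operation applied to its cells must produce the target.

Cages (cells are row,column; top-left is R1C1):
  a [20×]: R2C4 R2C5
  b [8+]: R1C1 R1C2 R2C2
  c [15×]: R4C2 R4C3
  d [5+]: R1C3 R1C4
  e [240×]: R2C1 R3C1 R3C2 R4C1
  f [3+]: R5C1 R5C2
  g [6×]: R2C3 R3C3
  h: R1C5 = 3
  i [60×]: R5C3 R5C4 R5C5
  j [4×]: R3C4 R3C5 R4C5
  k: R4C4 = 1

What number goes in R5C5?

5

Cage h is a single given cell, leaving R1C5 = 3.
The 4 cells of cage e must have product 240, which forces R3C2 = 4.
4 is placed in row 3, leaving R3C5 = 1.
Cage k is given; hence R4C4 = 1.
1 is placed in column 5, leaving R4C5 = 2.
Cage d needs two cells with sum 5; hence R1C3 = 1.
The two cells of cage d must have sum 5, which forces R1C4 = 4.
4 is placed in column 4; hence R2C4 = 5.
Row 2 already has 5, which forces R2C5 = 4.
Row 3 now contains 1, which forces R3C4 = 2.
5 is placed in column 4, leaving R5C4 = 3.
Column 5 now contains 4, which forces R5C5 = 5.
Row 2 now contains 4, which forces R2C1 = 3.
Cage b needs sum 8, leaving R2C2 = 1.
Cage g's pair has product 6, which forces R2C3 = 2.
Cage e needs product 240, leaving R3C1 = 5.
Row 3 already has 2, which forces R3C3 = 3.
Cage e has product 240, leaving R4C1 = 4.
Column 3 already has 3, which forces R4C3 = 5.
Column 2 already has 1, so R5C2 = 2.
Row 5 already has 5, which forces R5C3 = 4.
5 is placed in column 1, leaving R1C1 = 2.
Column 2 already has 2, so R1C2 = 5.
5 is placed in row 4, which forces R4C2 = 3.
2 is placed in row 5, so R5C1 = 1.
Filled in: 2 5 1 4 3 / 3 1 2 5 4 / 5 4 3 2 1 / 4 3 5 1 2 / 1 2 4 3 5.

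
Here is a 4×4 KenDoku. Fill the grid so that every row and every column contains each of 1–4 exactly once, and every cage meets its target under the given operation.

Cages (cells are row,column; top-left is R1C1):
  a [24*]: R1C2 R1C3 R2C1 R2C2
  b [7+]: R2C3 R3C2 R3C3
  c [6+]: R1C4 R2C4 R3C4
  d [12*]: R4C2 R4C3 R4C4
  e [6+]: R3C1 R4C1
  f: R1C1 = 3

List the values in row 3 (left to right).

4 2 1 3

Cage f is given, leaving R1C1 = 3.
Cage a needs product 24, so R2C2 = 3.
Cage c has sum 6, leaving R3C4 = 3.
The 3 cells of cage d must have product 12, so R4C3 = 3.
Row 4 needs a 2, and only R4C1 is open for it.
Column 1 already has 2, leaving R3C1 = 4.
4 is placed in column 1; hence R2C1 = 1.
Cage b needs sum 7, which forces R2C3 = 4.
Row 2 already has 1, leaving R2C4 = 2.
The 4 cells of cage a must have product 24, leaving R1C2 = 4.
Column 3 now contains 4; hence R1C3 = 2.
Column 4 now contains 2, which forces R1C4 = 1.
Column 3 now contains 2, which forces R3C3 = 1.
Column 2 already has 4, leaving R4C2 = 1.
Column 4 now contains 1, which forces R4C4 = 4.
1 is placed in row 3, which forces R3C2 = 2.
Filled in: 3 4 2 1 / 1 3 4 2 / 4 2 1 3 / 2 1 3 4.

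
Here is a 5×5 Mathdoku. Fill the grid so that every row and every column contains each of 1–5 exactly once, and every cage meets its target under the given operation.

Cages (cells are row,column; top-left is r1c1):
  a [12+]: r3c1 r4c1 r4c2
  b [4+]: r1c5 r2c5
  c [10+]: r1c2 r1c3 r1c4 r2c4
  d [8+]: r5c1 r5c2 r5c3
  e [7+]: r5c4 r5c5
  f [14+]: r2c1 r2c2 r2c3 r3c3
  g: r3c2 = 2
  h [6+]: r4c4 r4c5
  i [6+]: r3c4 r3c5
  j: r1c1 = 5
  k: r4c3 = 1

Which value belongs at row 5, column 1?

Cage j is given; hence r1c1 = 5.
Cage g is a single given cell, leaving r3c2 = 2.
Cage k is given, leaving r4c3 = 1.
Cage a has sum 12, which forces r4c2 = 5.
In row 2, 5 can only go at r2c3, so r2c3 = 5.
The only place for 3 in row 4 is r4c1.
3 is placed in column 1, which forces r3c1 = 4.
4 is placed in row 3, leaving r3c3 = 3.
Column 1 already has 4, leaving r5c1 = 1.
Column 3 already has 3, so r5c3 = 4.
4 is placed in column 3, which forces r1c3 = 2.
Column 1 already has 1, leaving r2c1 = 2.
Cage f has sum 14, leaving r2c2 = 4.
Row 5 now contains 4, leaving r5c2 = 3.
3 is placed in column 2, which forces r1c2 = 1.
Cage c has sum 10; hence r1c4 = 4.
1 is placed in row 1, leaving r1c5 = 3.
The 4 cells of cage c must have sum 10, so r2c4 = 3.
3 is placed in column 5, which forces r2c5 = 1.
1 is placed in column 5, so r3c5 = 5.
Column 4 now contains 4, leaving r4c4 = 2.
Row 4 now contains 2, leaving r4c5 = 4.
Column 4 now contains 2, which forces r5c4 = 5.
5 is placed in column 5, which forces r5c5 = 2.
5 is placed in row 3, leaving r3c4 = 1.
Filled in: 5 1 2 4 3 / 2 4 5 3 1 / 4 2 3 1 5 / 3 5 1 2 4 / 1 3 4 5 2.

1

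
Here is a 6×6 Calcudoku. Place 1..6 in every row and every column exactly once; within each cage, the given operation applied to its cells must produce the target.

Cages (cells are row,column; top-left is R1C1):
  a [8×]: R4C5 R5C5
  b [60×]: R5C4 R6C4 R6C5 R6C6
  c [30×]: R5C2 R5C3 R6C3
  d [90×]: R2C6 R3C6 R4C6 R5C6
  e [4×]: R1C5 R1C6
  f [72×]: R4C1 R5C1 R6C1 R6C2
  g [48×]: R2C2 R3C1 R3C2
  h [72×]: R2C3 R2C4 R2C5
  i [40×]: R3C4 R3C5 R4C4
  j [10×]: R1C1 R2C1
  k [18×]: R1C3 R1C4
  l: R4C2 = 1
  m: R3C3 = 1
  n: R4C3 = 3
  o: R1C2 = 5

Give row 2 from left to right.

Cage o is given, which forces R1C2 = 5.
M is a freebie, which forces R3C3 = 1.
Cage l is given, so R4C2 = 1.
Cage n is a single given cell, leaving R4C3 = 3.
Row 1 now contains 5, leaving R1C1 = 2.
Column 3 now contains 3; hence R1C3 = 6.
The two cells of cage k must have product 18; hence R1C4 = 3.
Cage j's pair has product 10; hence R2C1 = 5.
Column 3 now contains 6; hence R2C3 = 4.
Row 2 already has 4, so R2C4 = 6.
6 is placed in row 2; hence R2C5 = 3.
3 is placed in row 2; hence R2C6 = 1.
The 3 cells of cage c must have product 30, so R5C2 = 3.
Cage e needs two cells with product 4, so R1C5 = 1.
Column 6 already has 1, so R1C6 = 4.
6 is placed in row 2, leaving R2C2 = 2.
The 4 cells of cage d must have product 90, which forces R3C6 = 3.
Cage f has product 72, which forces R5C1 = 1.
Cage f has product 72, which forces R6C1 = 3.
Cage b needs product 60; hence R6C4 = 1.
The only place for 4 in row 5 is R5C5.
Column 5 already has 4; hence R4C5 = 2.
The 3 cells of cage i must have product 40, which forces R3C4 = 2.
Column 5 now contains 2, so R3C5 = 5.
The 3 cells of cage i must have product 40, so R4C4 = 4.
Column 4 now contains 2, so R5C4 = 5.
Row 5 now contains 5, leaving R5C6 = 6.
Column 5 already has 5, leaving R6C5 = 6.
4 is placed in row 4, so R4C1 = 6.
6 is placed in column 6; hence R4C6 = 5.
Row 5 now contains 5; hence R5C3 = 2.
Row 6 now contains 6, which forces R6C2 = 4.
Cage c has product 30, which forces R6C3 = 5.
The 4 cells of cage b must have product 60; hence R6C6 = 2.
Column 1 already has 6; hence R3C1 = 4.
Column 2 now contains 4; hence R3C2 = 6.
Completed grid: 2 5 6 3 1 4 / 5 2 4 6 3 1 / 4 6 1 2 5 3 / 6 1 3 4 2 5 / 1 3 2 5 4 6 / 3 4 5 1 6 2.

5 2 4 6 3 1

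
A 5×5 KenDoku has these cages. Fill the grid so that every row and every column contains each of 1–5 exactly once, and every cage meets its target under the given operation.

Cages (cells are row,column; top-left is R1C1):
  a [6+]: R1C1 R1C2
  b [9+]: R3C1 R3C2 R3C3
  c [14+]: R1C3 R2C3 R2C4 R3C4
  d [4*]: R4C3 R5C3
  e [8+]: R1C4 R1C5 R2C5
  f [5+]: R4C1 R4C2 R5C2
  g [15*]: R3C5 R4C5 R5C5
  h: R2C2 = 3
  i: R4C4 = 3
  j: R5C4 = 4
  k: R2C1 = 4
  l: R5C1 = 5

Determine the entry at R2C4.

Cage k is given; hence R2C1 = 4.
Cage h is given; hence R2C2 = 3.
3 is placed in column 2; hence R4C2 = 1.
Row 4 now contains 1, leaving R4C3 = 4.
Cage i is a single given cell, which forces R4C4 = 3.
3 is placed in row 4, so R4C5 = 5.
Cage l is given; hence R5C1 = 5.
Column 2 already has 1; hence R5C2 = 2.
4 is placed in column 3, leaving R5C3 = 1.
Cage j is given; hence R5C4 = 4.
Row 5 now contains 1, so R5C5 = 3.
Column 5 now contains 3; hence R3C5 = 1.
Row 4 now contains 1, so R4C1 = 2.
Column 1 already has 2, which forces R1C1 = 1.
Cage a's pair has sum 6, leaving R1C2 = 5.
Cage e needs sum 8; hence R1C4 = 2.
Cage e needs sum 8, which forces R1C5 = 4.
Column 5 now contains 1, leaving R2C5 = 2.
Column 1 already has 2, which forces R3C1 = 3.
Cage b needs sum 9, which forces R3C2 = 4.
Cage b has sum 9, which forces R3C3 = 2.
Column 4 already has 2, so R3C4 = 5.
Row 1 now contains 2, so R1C3 = 3.
2 is placed in row 2, so R2C3 = 5.
5 is placed in column 4, so R2C4 = 1.
Filled in: 1 5 3 2 4 / 4 3 5 1 2 / 3 4 2 5 1 / 2 1 4 3 5 / 5 2 1 4 3.

1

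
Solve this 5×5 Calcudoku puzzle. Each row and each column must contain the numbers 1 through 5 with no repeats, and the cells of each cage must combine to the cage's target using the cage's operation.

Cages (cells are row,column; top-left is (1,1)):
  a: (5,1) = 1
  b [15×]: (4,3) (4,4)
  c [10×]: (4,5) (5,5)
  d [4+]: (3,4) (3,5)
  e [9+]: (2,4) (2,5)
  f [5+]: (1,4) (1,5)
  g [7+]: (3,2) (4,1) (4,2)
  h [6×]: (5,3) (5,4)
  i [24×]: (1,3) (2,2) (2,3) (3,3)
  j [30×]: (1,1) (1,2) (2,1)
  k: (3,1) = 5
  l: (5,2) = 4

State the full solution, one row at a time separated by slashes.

3 5 2 4 1 / 2 3 1 5 4 / 5 2 4 1 3 / 4 1 5 3 2 / 1 4 3 2 5

Cage k is a single given cell, so (3,1) = 5.
Cage a is given, so (5,1) = 1.
Cage l is a single given cell; hence (5,2) = 4.
Cage j needs product 30; hence (1,2) = 5.
In row 3, 4 can only go at (3,3), so (3,3) = 4.
In row 3, 2 can only go at (3,2), so (3,2) = 2.
Row 4 needs a 1, and only (4,2) is open for it.
1 is placed in column 2, which forces (2,2) = 3.
The 3 cells of cage g must have sum 7, leaving (4,1) = 4.
Cage j has product 30, leaving (1,1) = 3.
Row 2 already has 3, leaving (2,1) = 2.
Row 2 now contains 2, which forces (2,3) = 1.
Column 3 already has 1, which forces (1,3) = 2.
Column 3 now contains 2, so (5,3) = 3.
Row 5 now contains 3, leaving (5,4) = 2.
Row 5 now contains 2, leaving (5,5) = 5.
Cage e needs two cells with sum 9, leaving (2,4) = 5.
5 is placed in column 5, leaving (2,5) = 4.
Column 3 already has 3; hence (4,3) = 5.
Cage b's pair has product 15, leaving (4,4) = 3.
5 is placed in column 5, so (4,5) = 2.
The two cells of cage f must have sum 5, leaving (1,4) = 4.
4 is placed in column 5, so (1,5) = 1.
3 is placed in column 4, which forces (3,4) = 1.
Cage d's pair has sum 4, so (3,5) = 3.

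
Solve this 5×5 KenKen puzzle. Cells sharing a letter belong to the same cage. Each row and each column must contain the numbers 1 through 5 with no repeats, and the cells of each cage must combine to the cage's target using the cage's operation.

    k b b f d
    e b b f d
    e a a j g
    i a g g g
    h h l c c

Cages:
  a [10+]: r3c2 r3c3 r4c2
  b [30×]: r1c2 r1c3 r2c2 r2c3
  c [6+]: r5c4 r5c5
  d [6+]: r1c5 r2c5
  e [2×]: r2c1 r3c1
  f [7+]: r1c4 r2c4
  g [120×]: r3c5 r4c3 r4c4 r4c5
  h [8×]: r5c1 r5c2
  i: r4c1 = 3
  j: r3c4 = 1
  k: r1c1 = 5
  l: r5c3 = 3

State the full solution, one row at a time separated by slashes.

Cage k is given, which forces r1c1 = 5.
J is a freebie, which forces r3c4 = 1.
Cage i is given, leaving r4c1 = 3.
L is a freebie; hence r5c3 = 3.
Cage e needs two cells with product 2, leaving r2c1 = 1.
Row 3 already has 1, which forces r3c1 = 2.
The 4 cells of cage g must have product 120, leaving r3c5 = 3.
Column 1 now contains 2, so r5c1 = 4.
Row 5 already has 4, which forces r5c2 = 2.
2 is placed in row 5; hence r5c4 = 5.
2 is placed in row 5, so r5c5 = 1.
Cage a needs sum 10, which forces r4c2 = 1.
Column 2 now contains 1, leaving r1c2 = 3.
Cage b needs product 30; hence r1c3 = 1.
Row 1 already has 3; hence r1c4 = 4.
4 is placed in row 1, leaving r1c5 = 2.
Cage b has product 30; hence r2c2 = 5.
Cage b needs product 30, which forces r2c3 = 2.
Column 4 already has 4, so r2c4 = 3.
Column 5 already has 2, so r2c5 = 4.
Column 2 already has 5, so r3c2 = 4.
4 is placed in row 3, so r3c3 = 5.
5 is placed in column 3, which forces r4c3 = 4.
Column 4 already has 4, leaving r4c4 = 2.
Column 5 already has 4; hence r4c5 = 5.

5 3 1 4 2 / 1 5 2 3 4 / 2 4 5 1 3 / 3 1 4 2 5 / 4 2 3 5 1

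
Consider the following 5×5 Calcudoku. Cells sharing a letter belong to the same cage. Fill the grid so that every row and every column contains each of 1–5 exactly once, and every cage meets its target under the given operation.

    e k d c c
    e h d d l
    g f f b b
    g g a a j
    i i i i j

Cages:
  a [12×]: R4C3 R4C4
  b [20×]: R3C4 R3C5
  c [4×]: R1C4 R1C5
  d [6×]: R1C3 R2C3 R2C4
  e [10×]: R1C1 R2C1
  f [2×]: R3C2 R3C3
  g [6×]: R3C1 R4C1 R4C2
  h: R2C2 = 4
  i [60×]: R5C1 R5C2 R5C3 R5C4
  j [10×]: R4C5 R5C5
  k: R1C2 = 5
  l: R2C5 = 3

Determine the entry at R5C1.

Cage k is a single given cell, which forces R1C2 = 5.
Cage h is given; hence R2C2 = 4.
L is a freebie, leaving R2C5 = 3.
5 is placed in row 1; hence R1C1 = 2.
Cage d has product 6, leaving R1C3 = 3.
Cage e's pair has product 10, which forces R2C1 = 5.
3 is placed in column 3, which forces R4C3 = 4.
Row 4 already has 4, so R4C4 = 3.
Cage g has product 6, so R3C1 = 3.
Row 4 already has 3; hence R4C1 = 1.
Cage g needs product 6, so R4C2 = 2.
Row 4 now contains 2, so R4C5 = 5.
Column 1 now contains 1, which forces R5C1 = 4.
Column 5 now contains 5, which forces R5C5 = 2.
2 is placed in column 2; hence R3C2 = 1.
Cage f needs two cells with product 2, which forces R3C3 = 2.
Cage b's pair has product 20; hence R3C4 = 5.
Column 5 now contains 5, which forces R3C5 = 4.
The 4 cells of cage i must have product 60, leaving R5C2 = 3.
Column 4 now contains 5, so R5C4 = 1.
1 is placed in column 4; hence R1C4 = 4.
Column 5 now contains 4, which forces R1C5 = 1.
Column 3 already has 2, leaving R2C3 = 1.
1 is placed in column 4, which forces R2C4 = 2.
Row 5 already has 1, so R5C3 = 5.
The full grid is 2 5 3 4 1 / 5 4 1 2 3 / 3 1 2 5 4 / 1 2 4 3 5 / 4 3 5 1 2.

4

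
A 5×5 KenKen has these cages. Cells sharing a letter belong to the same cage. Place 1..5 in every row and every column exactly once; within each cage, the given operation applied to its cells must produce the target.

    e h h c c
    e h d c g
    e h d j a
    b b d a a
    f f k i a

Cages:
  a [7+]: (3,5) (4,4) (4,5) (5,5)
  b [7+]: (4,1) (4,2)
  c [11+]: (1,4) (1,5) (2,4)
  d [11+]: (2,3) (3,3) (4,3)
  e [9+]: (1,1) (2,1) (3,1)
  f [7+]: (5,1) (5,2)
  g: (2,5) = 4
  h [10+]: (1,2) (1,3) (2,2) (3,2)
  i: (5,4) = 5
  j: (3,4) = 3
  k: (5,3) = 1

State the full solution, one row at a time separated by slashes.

1 2 3 4 5 / 3 1 5 2 4 / 5 4 2 3 1 / 2 5 4 1 3 / 4 3 1 5 2

G is a freebie, which forces (2,5) = 4.
Cage j is given, which forces (3,4) = 3.
The 4 cells of cage a must have sum 7, so (4,4) = 1.
K is a freebie, which forces (5,3) = 1.
Cage i is a single given cell; hence (5,4) = 5.
The 3 cells of cage c must have sum 11; hence (1,4) = 4.
Cage c needs sum 11, which forces (1,5) = 5.
5 is placed in column 4, leaving (2,4) = 2.
Cage a needs sum 7, leaving (3,5) = 1.
2 is placed in row 2, so (2,3) = 5.
The 4 cells of cage h must have sum 10, so (3,2) = 4.
Row 3 already has 4, which forces (3,3) = 2.
2 is placed in column 3, which forces (4,3) = 4.
Column 2 now contains 4; hence (5,2) = 3.
Row 5 now contains 3, which forces (5,5) = 2.
Cage h needs sum 10, leaving (1,2) = 2.
2 is placed in column 3, leaving (1,3) = 3.
3 is placed in column 2, which forces (2,2) = 1.
Row 3 already has 4, leaving (3,1) = 5.
5 is placed in column 1, which forces (4,1) = 2.
Column 2 now contains 2, so (4,2) = 5.
Column 5 already has 2, which forces (4,5) = 3.
Row 5 now contains 3, which forces (5,1) = 4.
Row 1 now contains 3, which forces (1,1) = 1.
Row 2 already has 1, leaving (2,1) = 3.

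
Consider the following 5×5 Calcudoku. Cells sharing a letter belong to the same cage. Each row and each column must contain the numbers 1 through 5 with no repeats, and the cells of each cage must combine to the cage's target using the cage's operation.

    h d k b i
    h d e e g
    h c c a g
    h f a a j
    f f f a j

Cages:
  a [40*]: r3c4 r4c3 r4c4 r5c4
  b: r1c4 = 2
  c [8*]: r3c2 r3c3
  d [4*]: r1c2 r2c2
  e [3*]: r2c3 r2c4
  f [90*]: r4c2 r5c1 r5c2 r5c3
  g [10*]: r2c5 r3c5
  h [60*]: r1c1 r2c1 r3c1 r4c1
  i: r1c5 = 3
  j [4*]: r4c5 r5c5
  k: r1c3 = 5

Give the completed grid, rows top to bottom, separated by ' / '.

4 1 5 2 3 / 5 4 1 3 2 / 3 2 4 1 5 / 1 3 2 5 4 / 2 5 3 4 1

Cage k is a single given cell; hence r1c3 = 5.
Cage b is a single given cell, which forces r1c4 = 2.
Cage i is given, which forces r1c5 = 3.
The 4 cells of cage f must have product 90, so r4c2 = 3.
The 4 cells of cage a must have product 40, which forces r4c3 = 2.
2 is placed in column 3, leaving r5c3 = 3.
Column 3 already has 3, so r2c3 = 1.
Cage e's pair has product 3, leaving r2c4 = 3.
Cage c's pair has product 8, leaving r3c2 = 2.
2 is placed in column 3, leaving r3c3 = 4.
Row 3 now contains 2, leaving r3c5 = 5.
Column 2 now contains 2, so r5c2 = 5.
Cage d's pair has product 4, which forces r1c2 = 1.
Row 2 now contains 1, so r2c2 = 4.
Column 5 already has 5, so r2c5 = 2.
The 4 cells of cage h must have product 60, leaving r3c1 = 3.
Row 3 already has 5, so r3c4 = 1.
The 4 cells of cage a must have product 40, which forces r4c4 = 5.
Row 5 already has 5; hence r5c1 = 2.
Cage a has product 40; hence r5c4 = 4.
Row 5 now contains 4; hence r5c5 = 1.
Row 1 already has 1, leaving r1c1 = 4.
Row 2 now contains 4; hence r2c1 = 5.
The 4 cells of cage h must have product 60, so r4c1 = 1.
1 is placed in column 5, leaving r4c5 = 4.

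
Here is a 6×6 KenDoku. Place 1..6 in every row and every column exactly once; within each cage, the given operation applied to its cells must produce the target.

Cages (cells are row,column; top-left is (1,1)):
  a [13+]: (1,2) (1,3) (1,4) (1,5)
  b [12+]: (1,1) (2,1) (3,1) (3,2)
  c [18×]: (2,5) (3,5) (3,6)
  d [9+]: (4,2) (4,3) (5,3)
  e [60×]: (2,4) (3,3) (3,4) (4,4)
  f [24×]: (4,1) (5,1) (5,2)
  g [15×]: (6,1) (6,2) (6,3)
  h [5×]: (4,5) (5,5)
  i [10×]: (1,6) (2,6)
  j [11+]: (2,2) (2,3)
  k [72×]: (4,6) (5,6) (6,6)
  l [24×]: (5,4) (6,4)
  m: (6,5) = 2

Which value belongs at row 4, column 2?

Cage m is given; hence (6,5) = 2.
The only place for 4 in column 5 is (1,5).
The only place for 1 in column 6 is (3,6).
Cage i's pair has product 10, which forces (1,6) = 5.
{5, 6} are confined to (2,2) and (2,3) in row 2; hence (2,5) = 3.
{5, 6} are confined to (2,2) and (2,3) in row 2, leaving (2,6) = 2.
Cage c has product 18, so (3,5) = 6.
In row 1, 3 can only go at (1,1), so (1,1) = 3.
Cage b has sum 12, so (3,2) = 3.
Cage e needs product 60; hence (2,4) = 1.
Cage g has product 15, which forces (6,3) = 3.
Row 2 now contains 1, leaving (2,1) = 4.
The 4 cells of cage b must have sum 12; hence (3,1) = 2.
Cage e has product 60, so (4,4) = 3.
The 3 cells of cage f must have product 24, which forces (5,2) = 4.
Row 5 now contains 4, leaving (5,4) = 6.
6 is placed in row 5, which forces (5,6) = 3.
Column 4 already has 6, leaving (6,4) = 4.
Row 6 already has 4, which forces (6,6) = 6.
Column 4 already has 6, so (1,4) = 2.
The 4 cells of cage e must have product 60; hence (3,3) = 4.
Column 4 already has 4, so (3,4) = 5.
The 3 cells of cage f must have product 24, so (4,1) = 6.
6 is placed in column 6, so (4,6) = 4.
6 is placed in row 5; hence (5,1) = 1.
1 is placed in row 5, so (5,3) = 2.
1 is placed in row 5, so (5,5) = 5.
Column 1 now contains 1, which forces (6,1) = 5.
5 is placed in row 6, so (6,2) = 1.
Column 2 already has 1; hence (1,2) = 6.
The 4 cells of cage a must have sum 13, so (1,3) = 1.
Column 2 already has 6, leaving (2,2) = 5.
5 is placed in row 2, so (2,3) = 6.
Column 2 already has 1, so (4,2) = 2.
Cage d has sum 9, so (4,3) = 5.
Column 5 now contains 5, which forces (4,5) = 1.
Completed grid: 3 6 1 2 4 5 / 4 5 6 1 3 2 / 2 3 4 5 6 1 / 6 2 5 3 1 4 / 1 4 2 6 5 3 / 5 1 3 4 2 6.

2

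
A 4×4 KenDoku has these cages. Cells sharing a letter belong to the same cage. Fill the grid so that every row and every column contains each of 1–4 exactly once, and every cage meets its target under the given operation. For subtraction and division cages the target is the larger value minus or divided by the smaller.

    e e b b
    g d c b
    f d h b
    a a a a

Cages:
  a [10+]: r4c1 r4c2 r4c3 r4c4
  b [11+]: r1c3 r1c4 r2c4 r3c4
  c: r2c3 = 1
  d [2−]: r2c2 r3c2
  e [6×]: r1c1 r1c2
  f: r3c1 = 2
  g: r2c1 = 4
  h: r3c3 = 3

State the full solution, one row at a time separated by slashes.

3 2 4 1 / 4 3 1 2 / 2 1 3 4 / 1 4 2 3

Cage g is given; hence r2c1 = 4.
Cage c is given; hence r2c3 = 1.
Cage f is a single given cell, leaving r3c1 = 2.
Cage h is a single given cell, leaving r3c3 = 3.
Column 1 already has 2, leaving r1c1 = 3.
Cage e needs two cells with product 6, leaving r1c2 = 2.
Row 1 already has 2; hence r1c3 = 4.
Row 1 already has 3, so r1c4 = 1.
Column 2 already has 2; hence r2c2 = 3.
The 4 cells of cage b must have sum 11, so r2c4 = 2.
Cage b has sum 11, which forces r3c4 = 4.
Column 1 already has 3, which forces r4c1 = 1.
Row 4 now contains 1, so r4c2 = 4.
Column 3 now contains 4, which forces r4c3 = 2.
Column 4 now contains 4; hence r4c4 = 3.
Row 3 already has 4, which forces r3c2 = 1.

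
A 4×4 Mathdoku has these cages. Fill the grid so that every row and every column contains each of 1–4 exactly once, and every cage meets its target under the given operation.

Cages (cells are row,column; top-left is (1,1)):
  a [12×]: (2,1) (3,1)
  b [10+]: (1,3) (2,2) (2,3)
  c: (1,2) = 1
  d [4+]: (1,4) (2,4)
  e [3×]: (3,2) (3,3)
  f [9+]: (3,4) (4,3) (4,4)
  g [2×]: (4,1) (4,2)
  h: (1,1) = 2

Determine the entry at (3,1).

4

Cage h is given, which forces (1,1) = 2.
C is a freebie, so (1,2) = 1.
Row 1 already has 1, which forces (1,4) = 3.
Column 4 now contains 3, leaving (2,4) = 1.
Column 2 already has 1, leaving (3,2) = 3.
Row 3 already has 3, leaving (3,3) = 1.
2 is placed in column 1, which forces (4,1) = 1.
Column 2 already has 1, so (4,2) = 2.
Row 4 already has 2, so (4,4) = 4.
Row 1 already has 3, so (1,3) = 4.
Cage a's pair has product 12, so (2,1) = 3.
3 is placed in column 2; hence (2,2) = 4.
The 3 cells of cage b must have sum 10, leaving (2,3) = 2.
Row 3 already has 3, which forces (3,1) = 4.
Column 4 already has 4, leaving (3,4) = 2.
Row 4 now contains 4, so (4,3) = 3.
Filled in: 2 1 4 3 / 3 4 2 1 / 4 3 1 2 / 1 2 3 4.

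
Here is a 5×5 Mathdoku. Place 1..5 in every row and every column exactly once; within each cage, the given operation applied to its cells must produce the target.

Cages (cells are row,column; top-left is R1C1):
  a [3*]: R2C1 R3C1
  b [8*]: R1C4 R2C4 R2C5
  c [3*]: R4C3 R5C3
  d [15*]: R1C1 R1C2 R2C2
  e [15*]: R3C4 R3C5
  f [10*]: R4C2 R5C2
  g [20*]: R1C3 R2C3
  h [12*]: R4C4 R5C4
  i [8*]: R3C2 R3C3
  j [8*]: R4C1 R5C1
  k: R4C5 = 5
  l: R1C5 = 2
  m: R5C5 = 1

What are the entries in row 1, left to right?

Cage l is given; hence R1C5 = 2.
Cage k is a single given cell, which forces R4C5 = 5.
Cage m is a single given cell; hence R5C5 = 1.
Cage b needs product 8, leaving R1C4 = 1.
Cage b needs product 8, so R2C4 = 2.
1 is placed in column 5, which forces R2C5 = 4.
Cage e needs two cells with product 15; hence R3C4 = 5.
Column 5 already has 5, so R3C5 = 3.
Row 4 already has 5, leaving R4C2 = 2.
Cage c needs two cells with product 3, so R4C3 = 1.
Cage f needs two cells with product 10; hence R5C2 = 5.
1 is placed in row 5, so R5C3 = 3.
Row 5 now contains 3; hence R5C4 = 4.
Cage d needs product 15, which forces R1C1 = 5.
Column 2 now contains 5, leaving R1C2 = 3.
Cage g's pair has product 20; hence R1C3 = 4.
Cage a needs two cells with product 3; hence R2C1 = 3.
The 3 cells of cage d must have product 15, leaving R2C2 = 1.
4 is placed in row 2, leaving R2C3 = 5.
3 is placed in row 3; hence R3C1 = 1.
Column 2 already has 2, leaving R3C2 = 4.
Cage i's pair has product 8, so R3C3 = 2.
Row 4 already has 2; hence R4C1 = 4.
Column 4 already has 4, so R4C4 = 3.
4 is placed in row 5, which forces R5C1 = 2.
Completed grid: 5 3 4 1 2 / 3 1 5 2 4 / 1 4 2 5 3 / 4 2 1 3 5 / 2 5 3 4 1.

5 3 4 1 2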